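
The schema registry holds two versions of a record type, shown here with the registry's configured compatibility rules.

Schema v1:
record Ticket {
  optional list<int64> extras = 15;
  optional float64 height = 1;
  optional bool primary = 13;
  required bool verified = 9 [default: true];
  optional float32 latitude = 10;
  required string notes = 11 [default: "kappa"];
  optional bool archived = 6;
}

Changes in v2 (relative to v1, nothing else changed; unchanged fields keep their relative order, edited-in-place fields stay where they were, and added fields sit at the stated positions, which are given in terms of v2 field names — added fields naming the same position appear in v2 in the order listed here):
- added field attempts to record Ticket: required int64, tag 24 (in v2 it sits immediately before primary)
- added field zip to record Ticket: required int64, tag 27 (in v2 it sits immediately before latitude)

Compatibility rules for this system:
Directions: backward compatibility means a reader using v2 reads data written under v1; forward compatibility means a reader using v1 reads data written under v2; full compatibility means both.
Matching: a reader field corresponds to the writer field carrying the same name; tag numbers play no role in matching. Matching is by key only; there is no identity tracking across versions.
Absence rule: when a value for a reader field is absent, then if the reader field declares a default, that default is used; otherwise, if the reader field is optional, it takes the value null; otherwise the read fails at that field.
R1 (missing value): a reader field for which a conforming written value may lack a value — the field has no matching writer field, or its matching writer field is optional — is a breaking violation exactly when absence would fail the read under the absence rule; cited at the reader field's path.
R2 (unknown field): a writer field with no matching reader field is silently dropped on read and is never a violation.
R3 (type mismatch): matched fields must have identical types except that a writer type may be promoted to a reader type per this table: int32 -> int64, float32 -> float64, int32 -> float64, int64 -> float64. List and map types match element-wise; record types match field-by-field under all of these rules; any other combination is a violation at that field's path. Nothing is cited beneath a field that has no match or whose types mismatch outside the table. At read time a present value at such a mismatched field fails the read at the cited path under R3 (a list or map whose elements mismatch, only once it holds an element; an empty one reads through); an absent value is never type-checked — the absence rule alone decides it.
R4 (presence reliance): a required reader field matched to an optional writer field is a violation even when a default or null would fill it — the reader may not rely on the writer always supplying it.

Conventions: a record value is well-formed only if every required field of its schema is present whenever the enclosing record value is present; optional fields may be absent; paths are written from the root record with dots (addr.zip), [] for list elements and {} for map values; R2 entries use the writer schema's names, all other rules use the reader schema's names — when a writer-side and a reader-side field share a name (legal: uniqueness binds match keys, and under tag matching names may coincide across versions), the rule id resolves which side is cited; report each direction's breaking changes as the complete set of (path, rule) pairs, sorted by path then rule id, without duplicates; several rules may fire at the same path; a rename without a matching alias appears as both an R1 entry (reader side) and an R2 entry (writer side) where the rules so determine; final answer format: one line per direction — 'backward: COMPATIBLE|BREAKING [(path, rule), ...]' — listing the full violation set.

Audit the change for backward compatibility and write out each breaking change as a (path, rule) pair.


backward: BREAKING [(attempts, R1), (zip, R1)]

in Ticket below, arrows point writer -> reader
backward on Ticket — v2 reading data written by v1:
  extras <- extras (list<int64> -> list<int64>, writer optional)
  height <- height (float64 -> float64, writer optional)
  attempts: no writer-side match
  primary <- primary (bool -> bool, writer optional)
  verified <- verified (bool -> bool, writer required)
  zip: no writer-side match
  latitude <- latitude (float32 -> float32, writer optional)
  notes <- notes (string -> string, writer required)
  archived <- archived (bool -> bool, writer optional)
  violation R1 at attempts
  violation R1 at zip
  => backward verdict for Ticket: BREAKING, 2 violation(s)


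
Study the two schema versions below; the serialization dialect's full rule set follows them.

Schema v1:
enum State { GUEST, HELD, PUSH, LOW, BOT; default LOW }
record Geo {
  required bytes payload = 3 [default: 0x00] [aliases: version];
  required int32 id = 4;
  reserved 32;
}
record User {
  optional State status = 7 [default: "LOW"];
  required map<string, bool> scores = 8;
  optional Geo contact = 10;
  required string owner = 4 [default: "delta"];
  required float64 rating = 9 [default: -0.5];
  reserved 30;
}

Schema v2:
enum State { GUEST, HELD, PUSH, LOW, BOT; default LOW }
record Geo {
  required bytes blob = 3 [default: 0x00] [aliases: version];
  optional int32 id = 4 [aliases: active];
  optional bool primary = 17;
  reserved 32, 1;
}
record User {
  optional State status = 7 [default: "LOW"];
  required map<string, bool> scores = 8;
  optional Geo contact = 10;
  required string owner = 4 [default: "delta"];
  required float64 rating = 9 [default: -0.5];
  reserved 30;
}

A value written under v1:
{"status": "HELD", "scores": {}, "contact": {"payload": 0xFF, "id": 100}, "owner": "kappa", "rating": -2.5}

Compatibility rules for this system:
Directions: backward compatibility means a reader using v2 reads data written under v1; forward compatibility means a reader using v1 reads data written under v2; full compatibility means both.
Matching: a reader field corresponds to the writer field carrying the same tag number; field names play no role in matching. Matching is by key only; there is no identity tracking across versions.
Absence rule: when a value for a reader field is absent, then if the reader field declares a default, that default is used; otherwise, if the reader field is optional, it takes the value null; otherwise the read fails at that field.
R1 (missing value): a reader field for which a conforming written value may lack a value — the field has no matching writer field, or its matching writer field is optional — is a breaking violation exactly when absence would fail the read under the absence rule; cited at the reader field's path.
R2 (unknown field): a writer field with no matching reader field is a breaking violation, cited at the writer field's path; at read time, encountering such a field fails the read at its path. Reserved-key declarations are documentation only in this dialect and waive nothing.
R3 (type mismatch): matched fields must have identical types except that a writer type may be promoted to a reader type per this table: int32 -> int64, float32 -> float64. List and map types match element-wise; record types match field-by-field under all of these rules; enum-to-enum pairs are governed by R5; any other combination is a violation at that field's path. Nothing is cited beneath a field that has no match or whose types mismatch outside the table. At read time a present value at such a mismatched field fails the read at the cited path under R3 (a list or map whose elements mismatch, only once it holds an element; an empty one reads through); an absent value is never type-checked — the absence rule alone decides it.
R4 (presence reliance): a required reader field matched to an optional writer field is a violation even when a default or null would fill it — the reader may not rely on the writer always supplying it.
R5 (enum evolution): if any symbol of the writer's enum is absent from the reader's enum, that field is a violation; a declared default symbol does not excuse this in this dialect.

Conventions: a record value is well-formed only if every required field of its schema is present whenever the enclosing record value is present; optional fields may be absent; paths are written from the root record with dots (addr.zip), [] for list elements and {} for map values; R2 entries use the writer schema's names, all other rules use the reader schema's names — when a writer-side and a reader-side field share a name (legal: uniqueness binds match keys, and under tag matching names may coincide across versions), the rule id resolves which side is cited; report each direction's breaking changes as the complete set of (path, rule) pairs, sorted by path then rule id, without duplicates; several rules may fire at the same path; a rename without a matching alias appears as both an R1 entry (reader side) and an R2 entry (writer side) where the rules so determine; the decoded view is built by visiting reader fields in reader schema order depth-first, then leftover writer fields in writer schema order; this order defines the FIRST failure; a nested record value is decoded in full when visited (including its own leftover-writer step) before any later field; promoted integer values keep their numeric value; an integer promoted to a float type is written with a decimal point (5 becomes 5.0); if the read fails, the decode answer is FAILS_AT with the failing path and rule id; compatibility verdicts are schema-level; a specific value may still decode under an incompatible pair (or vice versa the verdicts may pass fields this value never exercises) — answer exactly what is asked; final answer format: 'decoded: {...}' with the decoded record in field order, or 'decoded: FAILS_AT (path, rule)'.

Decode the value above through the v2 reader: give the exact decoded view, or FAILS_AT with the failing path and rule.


arrows below run writer -> reader for User
decode walk for User under reader schema v2:
  status := "HELD"
  scores := {}
  contact.blob := 0xFF (from writer payload)
  contact.id := 100
  contact.primary := null (absent, optional -> null)
  owner := "kappa"
  rating := -2.5
  => decoded: {"status": "HELD", "scores": {}, "contact": {"blob": 0xFF, "id": 100, "primary": null}, "owner": "kappa", "rating": -2.5}
remaining User differences; none change what is asked:
  field id in record Geo: required changed to optional -> shifts the User verdicts, not this decode

decoded: {"status": "HELD", "scores": {}, "contact": {"blob": 0xFF, "id": 100, "primary": null}, "owner": "kappa", "rating": -2.5}


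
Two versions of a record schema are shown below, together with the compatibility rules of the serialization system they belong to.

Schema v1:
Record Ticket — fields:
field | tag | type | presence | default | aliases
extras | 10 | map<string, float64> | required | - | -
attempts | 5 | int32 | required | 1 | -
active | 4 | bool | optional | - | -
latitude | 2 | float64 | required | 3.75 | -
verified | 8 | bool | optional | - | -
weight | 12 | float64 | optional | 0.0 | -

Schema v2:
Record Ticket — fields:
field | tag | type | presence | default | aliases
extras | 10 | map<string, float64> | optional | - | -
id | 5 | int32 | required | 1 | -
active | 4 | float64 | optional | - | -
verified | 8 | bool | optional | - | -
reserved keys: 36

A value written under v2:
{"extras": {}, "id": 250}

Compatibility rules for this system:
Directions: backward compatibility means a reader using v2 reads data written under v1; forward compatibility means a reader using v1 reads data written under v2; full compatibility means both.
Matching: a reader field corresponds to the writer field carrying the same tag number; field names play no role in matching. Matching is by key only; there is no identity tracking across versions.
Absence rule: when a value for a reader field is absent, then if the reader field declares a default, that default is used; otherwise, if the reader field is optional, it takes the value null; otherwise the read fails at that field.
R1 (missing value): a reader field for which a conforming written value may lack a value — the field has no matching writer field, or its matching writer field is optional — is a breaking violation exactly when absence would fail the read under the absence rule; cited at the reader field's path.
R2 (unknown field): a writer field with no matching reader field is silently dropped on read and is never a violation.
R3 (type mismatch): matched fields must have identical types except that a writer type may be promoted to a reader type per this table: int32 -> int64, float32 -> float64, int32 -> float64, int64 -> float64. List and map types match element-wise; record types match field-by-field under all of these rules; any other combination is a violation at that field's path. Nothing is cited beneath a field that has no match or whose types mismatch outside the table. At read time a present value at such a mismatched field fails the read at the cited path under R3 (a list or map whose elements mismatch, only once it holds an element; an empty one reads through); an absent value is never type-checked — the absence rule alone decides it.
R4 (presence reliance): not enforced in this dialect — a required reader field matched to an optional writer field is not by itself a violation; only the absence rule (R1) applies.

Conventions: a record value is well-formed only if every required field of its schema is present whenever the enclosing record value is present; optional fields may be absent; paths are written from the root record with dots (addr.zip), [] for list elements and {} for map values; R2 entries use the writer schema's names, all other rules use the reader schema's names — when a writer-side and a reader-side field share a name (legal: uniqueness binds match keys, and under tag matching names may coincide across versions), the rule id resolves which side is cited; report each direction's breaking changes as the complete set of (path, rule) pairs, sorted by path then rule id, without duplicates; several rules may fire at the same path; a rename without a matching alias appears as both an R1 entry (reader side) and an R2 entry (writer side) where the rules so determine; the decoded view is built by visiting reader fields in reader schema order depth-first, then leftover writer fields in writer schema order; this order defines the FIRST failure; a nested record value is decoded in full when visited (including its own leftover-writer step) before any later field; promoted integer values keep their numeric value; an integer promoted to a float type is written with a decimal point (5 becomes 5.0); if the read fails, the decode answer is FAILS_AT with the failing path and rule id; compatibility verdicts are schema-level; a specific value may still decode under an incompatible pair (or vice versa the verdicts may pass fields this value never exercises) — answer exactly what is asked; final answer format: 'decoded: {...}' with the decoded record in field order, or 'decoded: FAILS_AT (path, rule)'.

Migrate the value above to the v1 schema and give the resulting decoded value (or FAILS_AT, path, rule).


decoded: {"extras": {}, "attempts": 250, "active": null, "latitude": 3.75, "verified": null, "weight": 0.0}

the writer's type comes first in each Ticket pair
decode walk for Ticket under reader schema v1:
  extras := {}
  attempts := 250 (from writer id)
  active := null (not supplied -> null)
  latitude := 3.75 (no value, default fills)
  verified := null (not supplied -> null)
  weight := 0.0 (no value, default fills)
  => decoded: {"extras": {}, "attempts": 250, "active": null, "latitude": 3.75, "verified": null, "weight": 0.0}
remaining Ticket differences; none change what is asked:
  field active in record Ticket: type bool changed to float64 -> shifts the Ticket verdicts, not this decode
  removed field weight from record Ticket -> fires no rule on Ticket under this dialect and leaves the result unchanged
  field extras in record Ticket: required changed to optional -> shifts the Ticket verdicts, not this decode
  renamed field attempts to id in record Ticket -> fires no rule on Ticket under this dialect and leaves the result unchanged
  removed field latitude from record Ticket -> fires no rule on Ticket under this dialect and leaves the result unchanged


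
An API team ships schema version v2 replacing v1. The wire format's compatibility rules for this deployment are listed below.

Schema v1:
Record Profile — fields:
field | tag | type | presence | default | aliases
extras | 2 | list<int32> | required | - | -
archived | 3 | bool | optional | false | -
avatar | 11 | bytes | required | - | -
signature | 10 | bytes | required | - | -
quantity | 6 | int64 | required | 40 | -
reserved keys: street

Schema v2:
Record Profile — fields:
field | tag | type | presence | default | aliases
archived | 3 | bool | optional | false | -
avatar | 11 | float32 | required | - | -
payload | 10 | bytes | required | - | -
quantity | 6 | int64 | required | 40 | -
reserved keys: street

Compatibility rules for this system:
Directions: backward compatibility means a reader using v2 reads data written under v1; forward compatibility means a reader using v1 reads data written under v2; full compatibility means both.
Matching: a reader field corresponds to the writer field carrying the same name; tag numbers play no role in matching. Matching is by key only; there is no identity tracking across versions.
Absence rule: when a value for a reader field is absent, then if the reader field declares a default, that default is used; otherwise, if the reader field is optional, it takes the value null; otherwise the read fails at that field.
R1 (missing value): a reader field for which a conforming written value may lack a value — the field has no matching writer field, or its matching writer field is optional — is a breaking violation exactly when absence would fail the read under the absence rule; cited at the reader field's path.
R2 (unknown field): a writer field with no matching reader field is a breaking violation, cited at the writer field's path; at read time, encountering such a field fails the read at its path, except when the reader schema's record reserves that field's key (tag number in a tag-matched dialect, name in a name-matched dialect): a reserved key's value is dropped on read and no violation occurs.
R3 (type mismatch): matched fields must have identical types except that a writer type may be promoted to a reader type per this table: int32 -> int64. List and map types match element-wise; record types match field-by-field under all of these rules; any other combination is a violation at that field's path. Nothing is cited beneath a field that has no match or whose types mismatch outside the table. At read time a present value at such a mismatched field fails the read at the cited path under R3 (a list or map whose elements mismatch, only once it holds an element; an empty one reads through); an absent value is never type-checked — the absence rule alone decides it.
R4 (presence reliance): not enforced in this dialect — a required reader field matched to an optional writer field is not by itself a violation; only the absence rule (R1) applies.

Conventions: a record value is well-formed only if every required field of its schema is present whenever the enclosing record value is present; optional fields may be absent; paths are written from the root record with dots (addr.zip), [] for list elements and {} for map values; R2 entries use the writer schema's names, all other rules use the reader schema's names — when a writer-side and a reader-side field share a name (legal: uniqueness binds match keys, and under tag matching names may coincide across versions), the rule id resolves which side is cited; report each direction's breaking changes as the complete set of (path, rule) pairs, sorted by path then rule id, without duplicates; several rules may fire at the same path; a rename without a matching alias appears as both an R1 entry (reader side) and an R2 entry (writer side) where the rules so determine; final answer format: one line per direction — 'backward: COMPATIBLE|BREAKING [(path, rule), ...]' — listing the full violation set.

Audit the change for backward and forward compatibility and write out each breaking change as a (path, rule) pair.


the writer's type comes first in each Profile pair
backward on Profile — v2 reading data written by v1:
  writer optional, bool -> bool: reader archived maps from writer archived
  writer required, bytes -> float32: reader avatar maps from writer avatar
  no writer field matches reader payload
  writer required, int64 -> int64: reader quantity maps from writer quantity
  extras (writer side), unknown to reader
  signature (writer side), unknown to reader
  R3 fires at avatar
  R2 fires at extras
  R1 fires at payload
  R2 fires at signature
  => backward: BREAKING (4)
forward on Profile — v1 reading data written by v2:
  no writer field matches reader extras
  writer optional, bool -> bool: reader archived maps from writer archived
  writer required, float32 -> bytes: reader avatar maps from writer avatar
  no writer field matches reader signature
  writer required, int64 -> int64: reader quantity maps from writer quantity
  payload (writer side), unknown to reader
  R3 fires at avatar
  R1 fires at extras
  R2 fires at payload
  R1 fires at signature
  => forward: BREAKING (4)

backward: BREAKING [(avatar, R3), (extras, R2), (payload, R1), (signature, R2)]; forward: BREAKING [(avatar, R3), (extras, R1), (payload, R2), (signature, R1)]


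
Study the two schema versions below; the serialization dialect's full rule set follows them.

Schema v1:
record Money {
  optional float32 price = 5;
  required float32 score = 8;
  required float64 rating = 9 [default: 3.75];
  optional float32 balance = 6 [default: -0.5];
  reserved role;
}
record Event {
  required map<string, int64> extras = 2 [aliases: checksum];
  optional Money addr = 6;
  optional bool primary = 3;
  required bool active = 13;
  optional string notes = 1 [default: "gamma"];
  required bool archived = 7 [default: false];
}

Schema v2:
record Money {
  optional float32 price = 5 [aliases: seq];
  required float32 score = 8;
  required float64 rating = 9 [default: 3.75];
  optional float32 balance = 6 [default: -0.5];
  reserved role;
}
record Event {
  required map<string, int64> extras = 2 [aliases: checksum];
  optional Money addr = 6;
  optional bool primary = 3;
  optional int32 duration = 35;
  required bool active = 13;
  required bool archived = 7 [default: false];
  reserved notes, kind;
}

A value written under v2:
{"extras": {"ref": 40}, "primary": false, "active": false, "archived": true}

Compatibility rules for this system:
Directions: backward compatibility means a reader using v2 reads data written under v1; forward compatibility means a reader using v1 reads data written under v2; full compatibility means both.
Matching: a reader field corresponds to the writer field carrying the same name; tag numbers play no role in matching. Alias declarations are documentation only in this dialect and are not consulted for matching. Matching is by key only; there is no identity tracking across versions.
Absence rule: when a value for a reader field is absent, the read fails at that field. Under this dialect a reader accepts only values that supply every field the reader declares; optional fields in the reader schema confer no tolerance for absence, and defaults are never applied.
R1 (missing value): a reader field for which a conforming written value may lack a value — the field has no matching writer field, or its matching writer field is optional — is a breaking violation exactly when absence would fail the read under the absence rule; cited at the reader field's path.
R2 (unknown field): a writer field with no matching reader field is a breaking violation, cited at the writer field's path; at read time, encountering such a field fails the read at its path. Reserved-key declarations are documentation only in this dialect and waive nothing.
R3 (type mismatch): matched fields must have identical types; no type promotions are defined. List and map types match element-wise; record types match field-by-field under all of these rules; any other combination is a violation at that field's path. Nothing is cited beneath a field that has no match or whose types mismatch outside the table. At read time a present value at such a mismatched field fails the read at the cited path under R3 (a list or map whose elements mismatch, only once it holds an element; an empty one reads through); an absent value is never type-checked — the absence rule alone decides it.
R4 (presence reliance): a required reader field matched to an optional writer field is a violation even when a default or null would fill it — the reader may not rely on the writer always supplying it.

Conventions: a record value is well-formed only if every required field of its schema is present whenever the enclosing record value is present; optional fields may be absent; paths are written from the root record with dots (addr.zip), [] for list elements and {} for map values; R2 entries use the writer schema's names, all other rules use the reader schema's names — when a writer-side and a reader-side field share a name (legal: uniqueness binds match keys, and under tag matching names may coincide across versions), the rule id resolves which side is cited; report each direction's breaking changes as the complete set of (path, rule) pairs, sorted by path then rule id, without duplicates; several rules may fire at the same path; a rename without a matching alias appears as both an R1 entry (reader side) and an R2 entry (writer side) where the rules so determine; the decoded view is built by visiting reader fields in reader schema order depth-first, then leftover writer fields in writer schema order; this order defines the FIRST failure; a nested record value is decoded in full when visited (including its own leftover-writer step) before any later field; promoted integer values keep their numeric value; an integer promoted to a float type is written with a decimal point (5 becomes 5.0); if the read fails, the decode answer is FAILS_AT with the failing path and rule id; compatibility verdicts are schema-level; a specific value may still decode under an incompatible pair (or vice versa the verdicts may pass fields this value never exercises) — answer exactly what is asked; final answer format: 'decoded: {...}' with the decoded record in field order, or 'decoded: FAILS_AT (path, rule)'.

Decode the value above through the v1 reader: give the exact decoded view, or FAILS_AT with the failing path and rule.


decoded: FAILS_AT (addr, R1)

the writer's type comes first in each Event pair
decode (reader v1):
  extras := {"ref": 40}
  read fails at addr under R1 (no fill)
  => FAILS_AT (addr, R1)
the other Event changes do not affect what is asked:
  added field duration to record Event: optional int32, tag 35 (in v2 it sits immediately before active) -> affects the rule determinations only; this particular Event value decodes identically
  removed field notes from record Event (its key "notes" joins the reserved list) -> affects the rule determinations only; this particular Event value decodes identically


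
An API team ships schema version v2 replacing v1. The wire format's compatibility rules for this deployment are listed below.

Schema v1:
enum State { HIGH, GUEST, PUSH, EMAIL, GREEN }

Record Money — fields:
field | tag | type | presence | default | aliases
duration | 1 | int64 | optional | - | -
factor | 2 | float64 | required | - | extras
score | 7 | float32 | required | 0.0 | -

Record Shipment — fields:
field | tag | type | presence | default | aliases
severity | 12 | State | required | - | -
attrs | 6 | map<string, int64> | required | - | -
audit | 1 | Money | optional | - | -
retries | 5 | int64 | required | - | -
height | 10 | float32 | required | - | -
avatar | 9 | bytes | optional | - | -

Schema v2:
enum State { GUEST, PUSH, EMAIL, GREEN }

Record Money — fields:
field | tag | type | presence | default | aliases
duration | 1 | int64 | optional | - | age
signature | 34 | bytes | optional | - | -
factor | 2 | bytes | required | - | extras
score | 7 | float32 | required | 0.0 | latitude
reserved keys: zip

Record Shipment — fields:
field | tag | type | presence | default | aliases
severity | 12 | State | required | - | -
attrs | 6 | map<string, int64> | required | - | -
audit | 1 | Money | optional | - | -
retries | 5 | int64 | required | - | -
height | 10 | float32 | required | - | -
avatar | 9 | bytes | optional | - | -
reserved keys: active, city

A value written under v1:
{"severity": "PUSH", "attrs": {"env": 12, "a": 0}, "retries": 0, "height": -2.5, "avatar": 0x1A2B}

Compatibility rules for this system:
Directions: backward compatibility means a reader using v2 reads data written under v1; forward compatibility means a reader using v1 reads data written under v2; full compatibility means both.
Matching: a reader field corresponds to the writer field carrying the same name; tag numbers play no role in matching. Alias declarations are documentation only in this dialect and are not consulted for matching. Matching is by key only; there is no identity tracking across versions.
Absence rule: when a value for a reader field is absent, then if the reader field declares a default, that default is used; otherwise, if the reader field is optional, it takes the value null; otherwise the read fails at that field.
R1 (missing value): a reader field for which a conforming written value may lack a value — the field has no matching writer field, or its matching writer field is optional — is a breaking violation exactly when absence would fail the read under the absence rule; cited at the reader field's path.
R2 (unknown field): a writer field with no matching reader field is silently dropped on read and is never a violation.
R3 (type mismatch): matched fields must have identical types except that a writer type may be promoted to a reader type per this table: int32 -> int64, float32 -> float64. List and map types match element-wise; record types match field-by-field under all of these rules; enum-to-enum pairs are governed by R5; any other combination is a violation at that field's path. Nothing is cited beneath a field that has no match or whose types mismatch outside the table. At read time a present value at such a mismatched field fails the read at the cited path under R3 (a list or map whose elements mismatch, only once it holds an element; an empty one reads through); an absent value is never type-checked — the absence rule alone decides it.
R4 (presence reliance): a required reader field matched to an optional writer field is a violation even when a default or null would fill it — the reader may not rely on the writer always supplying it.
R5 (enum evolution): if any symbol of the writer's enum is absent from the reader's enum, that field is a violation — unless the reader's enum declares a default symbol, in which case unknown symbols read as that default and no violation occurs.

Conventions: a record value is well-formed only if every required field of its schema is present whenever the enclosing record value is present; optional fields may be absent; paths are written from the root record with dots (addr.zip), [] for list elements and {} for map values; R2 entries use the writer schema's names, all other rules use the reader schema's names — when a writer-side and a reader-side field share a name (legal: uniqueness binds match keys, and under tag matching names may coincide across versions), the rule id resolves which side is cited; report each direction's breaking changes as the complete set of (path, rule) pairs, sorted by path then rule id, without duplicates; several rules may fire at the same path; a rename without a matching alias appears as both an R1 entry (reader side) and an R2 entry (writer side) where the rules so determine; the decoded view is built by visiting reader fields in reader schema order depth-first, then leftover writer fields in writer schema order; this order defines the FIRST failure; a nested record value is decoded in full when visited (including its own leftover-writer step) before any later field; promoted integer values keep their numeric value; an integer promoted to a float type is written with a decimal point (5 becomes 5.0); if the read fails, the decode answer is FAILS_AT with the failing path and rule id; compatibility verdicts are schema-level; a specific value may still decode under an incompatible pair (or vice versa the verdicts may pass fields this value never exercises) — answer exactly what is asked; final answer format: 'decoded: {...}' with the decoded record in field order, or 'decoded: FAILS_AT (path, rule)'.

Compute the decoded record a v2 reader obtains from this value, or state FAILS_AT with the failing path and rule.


decoded: {"severity": "PUSH", "attrs": {"env": 12, "a": 0}, "audit": null, "retries": 0, "height": -2.5, "avatar": 0x1A2B}

arrows below run writer -> reader for Shipment
decoding the Shipment value with the v2 reader:
  severity := "PUSH"
  attrs := {"env": 12, "a": 0}
  audit := null (not supplied -> null)
  retries := 0
  height := -2.5
  avatar := 0x1A2B
  => decoded: {"severity": "PUSH", "attrs": {"env": 12, "a": 0}, "audit": null, "retries": 0, "height": -2.5, "avatar": 0x1A2B}
remaining Shipment differences; none change what is asked:
  added field signature to record Money: optional bytes, tag 34 (in v2 it sits immediately before factor) -> fires no rule on Shipment under this dialect and leaves the result unchanged
  field factor in record Money: type float64 changed to bytes -> matters for Shipment compatibility verdicts, not for this value's decode
  enum State (field severity in record Shipment): symbol HIGH removed -> matters for Shipment compatibility verdicts, not for this value's decode


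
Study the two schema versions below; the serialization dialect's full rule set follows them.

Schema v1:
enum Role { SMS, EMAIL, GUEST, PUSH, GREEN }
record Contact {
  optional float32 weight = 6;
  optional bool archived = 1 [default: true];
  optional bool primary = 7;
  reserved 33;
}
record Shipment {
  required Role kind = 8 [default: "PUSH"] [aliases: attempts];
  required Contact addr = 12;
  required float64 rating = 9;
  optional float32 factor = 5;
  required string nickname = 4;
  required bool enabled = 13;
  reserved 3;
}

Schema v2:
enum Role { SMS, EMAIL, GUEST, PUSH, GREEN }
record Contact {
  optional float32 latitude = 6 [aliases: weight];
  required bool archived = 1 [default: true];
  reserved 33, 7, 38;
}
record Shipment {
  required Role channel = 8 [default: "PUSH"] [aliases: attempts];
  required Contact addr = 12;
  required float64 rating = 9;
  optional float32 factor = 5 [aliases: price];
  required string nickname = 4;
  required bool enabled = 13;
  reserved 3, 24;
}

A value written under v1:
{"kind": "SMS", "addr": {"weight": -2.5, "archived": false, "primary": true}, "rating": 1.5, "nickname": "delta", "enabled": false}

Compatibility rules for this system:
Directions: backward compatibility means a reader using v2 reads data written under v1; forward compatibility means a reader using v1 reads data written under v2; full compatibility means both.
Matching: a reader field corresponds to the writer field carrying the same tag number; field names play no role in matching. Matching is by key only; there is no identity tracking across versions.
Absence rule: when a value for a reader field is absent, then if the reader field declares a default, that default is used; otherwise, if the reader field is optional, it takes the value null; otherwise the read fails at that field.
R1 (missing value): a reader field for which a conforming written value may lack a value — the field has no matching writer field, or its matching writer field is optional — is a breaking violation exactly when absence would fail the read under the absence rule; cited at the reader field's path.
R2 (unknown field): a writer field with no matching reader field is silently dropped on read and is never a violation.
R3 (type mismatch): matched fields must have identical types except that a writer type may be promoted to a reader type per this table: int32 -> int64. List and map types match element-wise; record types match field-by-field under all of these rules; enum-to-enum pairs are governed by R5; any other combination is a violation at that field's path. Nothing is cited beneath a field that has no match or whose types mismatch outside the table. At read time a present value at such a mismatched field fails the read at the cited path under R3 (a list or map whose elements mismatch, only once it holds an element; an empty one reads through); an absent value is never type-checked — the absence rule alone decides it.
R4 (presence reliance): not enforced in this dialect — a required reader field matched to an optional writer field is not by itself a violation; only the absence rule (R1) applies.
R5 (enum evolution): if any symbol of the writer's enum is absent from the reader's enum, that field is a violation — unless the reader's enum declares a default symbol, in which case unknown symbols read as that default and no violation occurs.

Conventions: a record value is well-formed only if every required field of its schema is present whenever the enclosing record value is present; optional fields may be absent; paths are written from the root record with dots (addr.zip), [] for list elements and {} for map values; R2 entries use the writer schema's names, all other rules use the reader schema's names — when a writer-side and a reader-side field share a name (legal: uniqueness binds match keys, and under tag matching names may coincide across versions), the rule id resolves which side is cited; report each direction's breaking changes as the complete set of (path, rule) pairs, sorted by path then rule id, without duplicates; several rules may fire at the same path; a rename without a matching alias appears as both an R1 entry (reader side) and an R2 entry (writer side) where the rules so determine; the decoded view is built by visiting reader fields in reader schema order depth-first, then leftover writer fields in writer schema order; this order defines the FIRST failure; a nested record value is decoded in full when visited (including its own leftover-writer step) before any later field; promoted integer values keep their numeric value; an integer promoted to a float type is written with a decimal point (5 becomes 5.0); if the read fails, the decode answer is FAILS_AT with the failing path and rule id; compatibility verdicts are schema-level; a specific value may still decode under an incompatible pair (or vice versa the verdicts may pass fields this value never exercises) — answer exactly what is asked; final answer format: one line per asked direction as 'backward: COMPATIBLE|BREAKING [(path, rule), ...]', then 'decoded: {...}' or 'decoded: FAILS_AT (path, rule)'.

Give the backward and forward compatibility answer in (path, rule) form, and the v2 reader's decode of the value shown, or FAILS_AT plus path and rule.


backward: COMPATIBLE []; forward: COMPATIBLE []; decoded: {"channel": "SMS", "addr": {"latitude": -2.5, "archived": false}, "rating": 1.5, "factor": null, "nickname": "delta", "enabled": false}

the writer's type comes first in each Shipment pair
backward pass over Shipment, reader schema v2, writer schema v1:
  channel <- kind (Role -> Role, writer required)
  addr <- addr (Contact -> Contact, writer required)
  rating <- rating (float64 -> float64, writer required)
  factor <- factor (float32 -> float32, writer optional)
  nickname <- nickname (string -> string, writer required)
  enabled <- enabled (bool -> bool, writer required)
  addr.latitude <- addr.weight (float32 -> float32, writer optional)
  addr.archived <- addr.archived (bool -> bool, writer optional)
  leftover writer field: addr.primary
  => no violations; backward on Shipment: COMPATIBLE
forward pass over Shipment, reader schema v1, writer schema v2:
  kind <- channel (Role -> Role, writer required)
  addr <- addr (Contact -> Contact, writer required)
  rating <- rating (float64 -> float64, writer required)
  factor <- factor (float32 -> float32, writer optional)
  nickname <- nickname (string -> string, writer required)
  enabled <- enabled (bool -> bool, writer required)
  addr.weight <- addr.latitude (float32 -> float32, writer optional)
  addr.archived <- addr.archived (bool -> bool, writer required)
  addr.primary has no writer counterpart
  => no violations; forward on Shipment: COMPATIBLE
decode walk for Shipment under reader schema v2:
  channel := "SMS" (from writer kind)
  addr.latitude := -2.5 (from writer weight)
  addr.archived := false
  writer addr.primary: unmatched, discarded
  rating := 1.5
  factor := null (not supplied -> null)
  nickname := "delta"
  enabled := false
  => decoded: {"channel": "SMS", "addr": {"latitude": -2.5, "archived": false}, "rating": 1.5, "factor": null, "nickname": "delta", "enabled": false}
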